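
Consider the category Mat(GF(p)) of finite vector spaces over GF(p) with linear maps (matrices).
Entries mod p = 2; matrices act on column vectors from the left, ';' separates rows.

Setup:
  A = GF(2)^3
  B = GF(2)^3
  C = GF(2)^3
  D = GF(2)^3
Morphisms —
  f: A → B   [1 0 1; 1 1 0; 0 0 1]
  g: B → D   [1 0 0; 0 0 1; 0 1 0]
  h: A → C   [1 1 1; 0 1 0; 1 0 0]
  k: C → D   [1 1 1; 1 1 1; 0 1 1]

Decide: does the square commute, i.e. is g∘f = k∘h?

Along f;g (path 1):
  e0=(1,0,0) f→(1,1,0) g→(1,0,1)
  e1=(0,1,0) f→(0,1,0) g→(0,0,1)
  e2=(0,0,1) f→(1,0,1) g→(1,1,0)
  composite₁ = [1 0 1; 0 0 1; 1 1 0]
Along h;k (path 2):
  e0=(1,0,0) h→(1,0,1) k→(0,0,1)
  e1=(0,1,0) h→(1,1,0) k→(0,0,1)
  e2=(0,0,1) h→(1,0,0) k→(1,1,0)
  composite₂ = [0 0 1; 0 0 1; 1 1 0]
Equal? NO — does not commute

Answer: DOES NOT COMMUTE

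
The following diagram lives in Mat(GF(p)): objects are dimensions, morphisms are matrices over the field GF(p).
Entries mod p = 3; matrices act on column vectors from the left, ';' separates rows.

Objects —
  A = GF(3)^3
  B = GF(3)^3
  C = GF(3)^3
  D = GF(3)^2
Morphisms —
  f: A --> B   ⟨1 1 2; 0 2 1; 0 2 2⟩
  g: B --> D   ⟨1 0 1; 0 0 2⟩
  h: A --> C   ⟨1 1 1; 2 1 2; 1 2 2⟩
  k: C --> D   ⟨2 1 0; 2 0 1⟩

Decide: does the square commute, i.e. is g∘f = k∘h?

Answer: COMMUTES

Derivation:
Along f;g (path 1):
  e0=⟨1,0,0⟩ f-->⟨1,0,0⟩ g-->⟨1,0⟩
  e1=⟨0,1,0⟩ f-->⟨1,2,2⟩ g-->⟨0,1⟩
  e2=⟨0,0,1⟩ f-->⟨2,1,2⟩ g-->⟨1,1⟩
  result₁ = ⟨1 0 1; 0 1 1⟩
Along h;k (path 2):
  e0=⟨1,0,0⟩ h-->⟨1,2,1⟩ k-->⟨1,0⟩
  e1=⟨0,1,0⟩ h-->⟨1,1,2⟩ k-->⟨0,1⟩
  e2=⟨0,0,1⟩ h-->⟨1,2,2⟩ k-->⟨1,1⟩
  result₂ = ⟨1 0 1; 0 1 1⟩
Equal? equal; square commutes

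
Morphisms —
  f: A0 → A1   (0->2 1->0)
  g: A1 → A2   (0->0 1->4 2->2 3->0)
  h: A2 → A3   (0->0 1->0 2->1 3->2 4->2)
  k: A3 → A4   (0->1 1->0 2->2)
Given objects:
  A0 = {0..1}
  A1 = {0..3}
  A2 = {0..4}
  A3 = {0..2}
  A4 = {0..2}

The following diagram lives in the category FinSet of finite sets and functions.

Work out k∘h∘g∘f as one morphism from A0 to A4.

Answer: (0->0 1->1)

Trace:
  0 f→2 g→2 h→1 k→0
  1 f→0 g→0 h→0 k→1
⟦path⟧: (0->0 1->1)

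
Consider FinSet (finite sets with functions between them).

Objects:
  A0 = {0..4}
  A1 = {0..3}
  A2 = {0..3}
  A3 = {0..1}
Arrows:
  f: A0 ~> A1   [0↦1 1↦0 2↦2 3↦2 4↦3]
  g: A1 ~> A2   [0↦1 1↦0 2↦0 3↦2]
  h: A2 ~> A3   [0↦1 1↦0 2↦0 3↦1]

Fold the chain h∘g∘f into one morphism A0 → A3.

  0 f~>1 g~>0 h~>1
  1 f~>0 g~>1 h~>0
  2 f~>2 g~>0 h~>1
  3 f~>2 g~>0 h~>1
  4 f~>3 g~>2 h~>0
composite: [0↦1 1↦0 2↦1 3↦1 4↦0]

Answer: [0↦1 1↦0 2↦1 3↦1 4↦0]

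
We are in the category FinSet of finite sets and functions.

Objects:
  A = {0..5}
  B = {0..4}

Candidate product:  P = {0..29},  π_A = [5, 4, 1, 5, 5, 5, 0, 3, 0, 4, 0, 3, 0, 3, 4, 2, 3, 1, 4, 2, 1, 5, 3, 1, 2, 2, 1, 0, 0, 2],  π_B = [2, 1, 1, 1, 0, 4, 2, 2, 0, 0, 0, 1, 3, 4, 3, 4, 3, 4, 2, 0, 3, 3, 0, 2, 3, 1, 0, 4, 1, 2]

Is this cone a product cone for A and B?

Answer: NOT A VALID PRODUCT — duplicate pair at indices 8,10

Derivation:
|A|·|B| = 6·5 = 30;  |P| = 30
Check the pairing map k ↦ (π_A(k), π_B(k)):
  0 -> (5,2)
  1 -> (4,1)
  2 -> (1,1)
  3 -> (5,1)
  4 -> (5,0)
  5 -> (5,4)
  6 -> (0,2)
  7 -> (3,2)
  8 -> (0,0)
  9 -> (4,0)
  10 -> (0,0)  ✗ repeats pair of k=8
  11 -> (3,1)
  12 -> (0,3)
  13 -> (3,4)
  14 -> (4,3)
  15 -> (2,4)
  16 -> (3,3)
  17 -> (1,4)
  18 -> (4,2)
  19 -> (2,0)
  20 -> (1,3)
  21 -> (5,3)
  22 -> (3,0)
  23 -> (1,2)
  24 -> (2,3)
  25 -> (2,1)
  26 -> (1,0)
  27 -> (0,4)
  28 -> (0,1)
  29 -> (2,2)
distinct pairs in image: 29 / 30 needed
  → (0,0) hit at k=8 and k=10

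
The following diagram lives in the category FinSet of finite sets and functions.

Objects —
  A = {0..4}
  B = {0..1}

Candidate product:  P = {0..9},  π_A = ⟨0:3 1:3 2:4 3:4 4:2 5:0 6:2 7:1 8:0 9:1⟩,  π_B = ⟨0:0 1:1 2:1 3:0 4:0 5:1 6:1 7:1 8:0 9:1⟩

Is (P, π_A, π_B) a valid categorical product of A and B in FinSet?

Answer: NOT A VALID PRODUCT — duplicate pair at indices 9,7

Trace:
|A|·|B| = 5·2 = 10;  |P| = 10
Check the pairing map k ↦ (π_A(k), π_B(k)):
  0 : (3,0)
  1 : (3,1)
  2 : (4,1)
  3 : (4,0)
  4 : (2,0)
  5 : (0,1)
  6 : (2,1)
  7 : (1,1)
  8 : (0,0)
  9 : (1,1)  ✗ repeats pair of k=7
distinct pairs in image: 9 / 10 needed
  → (1,1) hit at k=7 and k=9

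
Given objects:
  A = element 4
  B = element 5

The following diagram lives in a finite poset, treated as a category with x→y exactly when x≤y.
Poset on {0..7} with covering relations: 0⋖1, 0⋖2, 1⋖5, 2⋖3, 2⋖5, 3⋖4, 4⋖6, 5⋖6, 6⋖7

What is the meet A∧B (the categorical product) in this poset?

Common predecessors of 4,5: {0,2}
  0 <= 2
  2 <= 2
glb = 2

Answer: A∧B = 2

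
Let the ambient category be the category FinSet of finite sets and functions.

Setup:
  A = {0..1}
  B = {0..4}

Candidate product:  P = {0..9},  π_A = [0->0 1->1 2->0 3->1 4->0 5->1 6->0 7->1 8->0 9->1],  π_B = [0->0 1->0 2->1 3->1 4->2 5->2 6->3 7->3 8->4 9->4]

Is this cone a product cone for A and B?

Answer: VALID PRODUCT

Derivation:
|A|·|B| = 2·5 = 10;  |P| = 10
Check the pairing map k ↦ (π_A(k), π_B(k)):
  0 -> (0,0)
  1 -> (1,0)
  2 -> (0,1)
  3 -> (1,1)
  4 -> (0,2)
  5 -> (1,2)
  6 -> (0,3)
  7 -> (1,3)
  8 -> (0,4)
  9 -> (1,4)
distinct pairs in image: 10 / 10 needed
  → bijection onto A×B; projections well-typed.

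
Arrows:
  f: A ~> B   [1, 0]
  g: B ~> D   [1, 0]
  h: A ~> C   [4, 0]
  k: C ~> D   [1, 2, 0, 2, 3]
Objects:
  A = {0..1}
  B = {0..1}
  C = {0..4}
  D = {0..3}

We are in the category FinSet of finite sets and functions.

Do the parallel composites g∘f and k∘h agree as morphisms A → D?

Answer: DOES NOT COMMUTE

Trace:
Along f;g (path 1):
  0 f~>1 g~>0
  1 f~>0 g~>1
  result₁ = [0, 1]
Along h;k (path 2):
  0 h~>4 k~>3
  1 h~>0 k~>1
  result₂ = [3, 1]
Equal? distinct morphisms ✗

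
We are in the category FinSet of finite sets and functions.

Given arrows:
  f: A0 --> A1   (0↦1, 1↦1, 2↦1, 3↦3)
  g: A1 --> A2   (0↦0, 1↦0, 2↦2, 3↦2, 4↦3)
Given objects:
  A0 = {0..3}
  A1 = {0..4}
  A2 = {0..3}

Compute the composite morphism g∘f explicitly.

  0 f-->1 g-->0
  1 f-->1 g-->0
  2 f-->1 g-->0
  3 f-->3 g-->2
composite: (0↦0, 1↦0, 2↦0, 3↦2)

Answer: (0↦0, 1↦0, 2↦0, 3↦2)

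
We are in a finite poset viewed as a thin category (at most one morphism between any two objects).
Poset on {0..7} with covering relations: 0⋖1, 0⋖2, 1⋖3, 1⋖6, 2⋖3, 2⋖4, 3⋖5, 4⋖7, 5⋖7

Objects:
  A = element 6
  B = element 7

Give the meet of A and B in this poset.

{x : x⊑A ∧ x⊑B} = {0,1}  (A=6, B=7)
  0 ⊑ 1
  1 ⊑ 1
glb = 1

Answer: A∧B = 1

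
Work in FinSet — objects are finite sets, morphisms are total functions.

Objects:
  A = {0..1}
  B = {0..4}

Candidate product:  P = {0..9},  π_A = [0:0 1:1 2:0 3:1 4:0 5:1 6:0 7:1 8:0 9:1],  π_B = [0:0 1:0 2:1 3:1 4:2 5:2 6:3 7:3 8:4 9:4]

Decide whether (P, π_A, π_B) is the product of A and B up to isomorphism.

|A|·|B| = 2·5 = 10;  |P| = 10
Check the pairing map k ↦ (π_A(k), π_B(k)):
  0 : (0,0)
  1 : (1,0)
  2 : (0,1)
  3 : (1,1)
  4 : (0,2)
  5 : (1,2)
  6 : (0,3)
  7 : (1,3)
  8 : (0,4)
  9 : (1,4)
distinct pairs in image: 10 / 10 needed
  → bijection onto A×B; projections well-typed.

Answer: VALID PRODUCT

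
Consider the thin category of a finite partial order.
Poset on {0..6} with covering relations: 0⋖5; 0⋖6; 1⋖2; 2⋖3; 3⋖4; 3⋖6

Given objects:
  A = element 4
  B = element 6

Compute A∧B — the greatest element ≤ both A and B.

Answer: A∧B = 3

Work:
Common predecessors of 4,6: {1,2,3}
  1 <= 3
  2 <= 3
  3 <= 3
glb = 3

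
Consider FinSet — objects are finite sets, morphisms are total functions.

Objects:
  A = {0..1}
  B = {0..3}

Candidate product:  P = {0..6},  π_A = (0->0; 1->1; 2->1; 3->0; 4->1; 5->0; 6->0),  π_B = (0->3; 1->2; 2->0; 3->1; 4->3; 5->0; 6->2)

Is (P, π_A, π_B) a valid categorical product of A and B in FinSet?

|A|·|B| = 2·4 = 8;  |P| = 7
  → cardinalities differ; no bijection possible.

Answer: NOT A VALID PRODUCT — |P|=7 ≠ |A|·|B|=8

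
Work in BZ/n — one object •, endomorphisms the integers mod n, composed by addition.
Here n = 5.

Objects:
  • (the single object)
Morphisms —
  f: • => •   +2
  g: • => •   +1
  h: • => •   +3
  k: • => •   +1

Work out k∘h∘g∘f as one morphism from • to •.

  0 +2≡2 +1≡3 +3≡1 +1≡2  (mod 5)
result: +2

Answer: +2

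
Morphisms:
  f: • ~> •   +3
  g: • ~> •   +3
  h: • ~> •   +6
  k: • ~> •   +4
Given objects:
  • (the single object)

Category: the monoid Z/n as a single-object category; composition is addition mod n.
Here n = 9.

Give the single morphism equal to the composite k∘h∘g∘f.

  0 +3≡3 +3≡6 +6≡3 +4≡7  (mod 9)
result: +7

Answer: +7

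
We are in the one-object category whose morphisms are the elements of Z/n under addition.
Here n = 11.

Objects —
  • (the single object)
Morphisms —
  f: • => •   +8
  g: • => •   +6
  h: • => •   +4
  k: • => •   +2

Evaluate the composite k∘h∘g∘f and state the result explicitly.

Answer: +9

Derivation:
  0 +8≡8 +6≡3 +4≡7 +2≡9  (mod 11)
⟦path⟧: +9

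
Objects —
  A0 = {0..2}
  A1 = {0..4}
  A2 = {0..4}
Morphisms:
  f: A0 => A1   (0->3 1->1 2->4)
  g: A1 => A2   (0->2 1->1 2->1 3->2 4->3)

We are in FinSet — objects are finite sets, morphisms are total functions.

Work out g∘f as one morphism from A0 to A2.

Answer: (0->2 1->1 2->3)

Derivation:
  0 f=>3 g=>2
  1 f=>1 g=>1
  2 f=>4 g=>3
composite: (0->2 1->1 2->3)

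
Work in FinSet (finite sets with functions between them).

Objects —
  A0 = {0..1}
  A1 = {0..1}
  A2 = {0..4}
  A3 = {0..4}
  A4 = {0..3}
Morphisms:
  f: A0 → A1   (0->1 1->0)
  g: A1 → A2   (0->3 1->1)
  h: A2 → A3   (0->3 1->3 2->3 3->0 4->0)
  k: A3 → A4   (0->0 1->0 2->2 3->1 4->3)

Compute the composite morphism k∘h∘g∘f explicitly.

  0 f→1 g→1 h→3 k→1
  1 f→0 g→3 h→0 k→0
composite: (0->1 1->0)

Answer: (0->1 1->0)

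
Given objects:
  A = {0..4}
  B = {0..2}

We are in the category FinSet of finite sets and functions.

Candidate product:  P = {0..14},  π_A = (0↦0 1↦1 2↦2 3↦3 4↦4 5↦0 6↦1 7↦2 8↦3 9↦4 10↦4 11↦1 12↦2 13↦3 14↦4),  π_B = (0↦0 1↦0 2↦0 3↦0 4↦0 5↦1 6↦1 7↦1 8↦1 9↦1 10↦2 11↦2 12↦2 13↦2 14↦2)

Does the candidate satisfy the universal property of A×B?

Answer: NOT A VALID PRODUCT — duplicate pair at indices 14,10

Trace:
|A|·|B| = 5·3 = 15;  |P| = 15
Check the pairing map k ↦ (π_A(k), π_B(k)):
  0 ↦ (0,0)
  1 ↦ (1,0)
  2 ↦ (2,0)
  3 ↦ (3,0)
  4 ↦ (4,0)
  5 ↦ (0,1)
  6 ↦ (1,1)
  7 ↦ (2,1)
  8 ↦ (3,1)
  9 ↦ (4,1)
  10 ↦ (4,2)
  11 ↦ (1,2)
  12 ↦ (2,2)
  13 ↦ (3,2)
  14 ↦ (4,2)  ✗ repeats pair of k=10
distinct pairs in image: 14 / 15 needed
  → (4,2) hit at k=10 and k=14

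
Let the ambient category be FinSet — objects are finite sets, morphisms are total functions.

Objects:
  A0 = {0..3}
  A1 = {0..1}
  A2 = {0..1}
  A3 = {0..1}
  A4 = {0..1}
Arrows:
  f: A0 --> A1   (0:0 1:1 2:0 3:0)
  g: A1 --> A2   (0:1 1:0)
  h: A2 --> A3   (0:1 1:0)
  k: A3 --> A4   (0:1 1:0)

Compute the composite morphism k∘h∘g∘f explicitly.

Answer: (0:1 1:0 2:1 3:1)

Work:
  0 f-->0 g-->1 h-->0 k-->1
  1 f-->1 g-->0 h-->1 k-->0
  2 f-->0 g-->1 h-->0 k-->1
  3 f-->0 g-->1 h-->0 k-->1
composite: (0:1 1:0 2:1 3:1)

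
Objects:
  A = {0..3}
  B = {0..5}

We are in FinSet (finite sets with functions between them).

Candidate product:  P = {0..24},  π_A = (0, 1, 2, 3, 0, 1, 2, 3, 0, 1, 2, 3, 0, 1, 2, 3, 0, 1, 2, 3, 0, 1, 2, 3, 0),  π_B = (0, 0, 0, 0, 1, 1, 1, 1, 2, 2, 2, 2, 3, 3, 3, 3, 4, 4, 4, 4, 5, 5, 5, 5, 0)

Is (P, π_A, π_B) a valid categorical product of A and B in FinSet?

Answer: NOT A VALID PRODUCT — |P|=25 ≠ |A|·|B|=24

Derivation:
|A|·|B| = 4·6 = 24;  |P| = 25
  → cardinalities differ; no bijection possible.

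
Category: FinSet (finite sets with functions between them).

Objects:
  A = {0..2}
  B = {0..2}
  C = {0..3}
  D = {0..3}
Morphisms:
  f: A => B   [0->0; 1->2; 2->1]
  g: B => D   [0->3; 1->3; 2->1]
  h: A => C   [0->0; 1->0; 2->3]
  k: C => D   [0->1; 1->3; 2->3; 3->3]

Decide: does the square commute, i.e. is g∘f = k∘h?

Path 1 = f;g:
  0 f=>0 g=>3
  1 f=>2 g=>1
  2 f=>1 g=>3
  result₁ = [0->3; 1->1; 2->3]
Path 2 = h;k:
  0 h=>0 k=>1
  1 h=>0 k=>1
  2 h=>3 k=>3
  result₂ = [0->1; 1->1; 2->3]
Equal? differ; not commutative

Answer: DOES NOT COMMUTE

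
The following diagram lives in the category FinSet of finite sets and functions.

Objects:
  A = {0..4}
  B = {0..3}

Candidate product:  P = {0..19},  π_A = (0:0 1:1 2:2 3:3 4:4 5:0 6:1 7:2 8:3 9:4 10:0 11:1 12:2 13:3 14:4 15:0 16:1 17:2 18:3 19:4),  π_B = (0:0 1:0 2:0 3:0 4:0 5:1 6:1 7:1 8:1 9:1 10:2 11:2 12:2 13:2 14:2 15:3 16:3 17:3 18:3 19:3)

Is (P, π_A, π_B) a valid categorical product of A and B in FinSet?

Answer: VALID PRODUCT

Work:
|A|·|B| = 5·4 = 20;  |P| = 20
Check the pairing map k ↦ (π_A(k), π_B(k)):
  0 : (0,0)
  1 : (1,0)
  2 : (2,0)
  3 : (3,0)
  4 : (4,0)
  5 : (0,1)
  6 : (1,1)
  7 : (2,1)
  8 : (3,1)
  9 : (4,1)
  10 : (0,2)
  11 : (1,2)
  12 : (2,2)
  13 : (3,2)
  14 : (4,2)
  15 : (0,3)
  16 : (1,3)
  17 : (2,3)
  18 : (3,3)
  19 : (4,3)
distinct pairs in image: 20 / 20 needed
  → bijection onto A×B; projections well-typed.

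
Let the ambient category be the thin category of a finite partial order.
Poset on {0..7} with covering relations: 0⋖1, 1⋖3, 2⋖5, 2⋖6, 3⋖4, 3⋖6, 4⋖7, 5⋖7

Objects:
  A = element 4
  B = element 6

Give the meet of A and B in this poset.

Answer: A∧B = 3

Trace:
{x : x⊑A ∧ x⊑B} = {0,1,3}  (A=4, B=6)
  0 ⊑ 3
  1 ⊑ 3
  3 ⊑ 3
glb = 3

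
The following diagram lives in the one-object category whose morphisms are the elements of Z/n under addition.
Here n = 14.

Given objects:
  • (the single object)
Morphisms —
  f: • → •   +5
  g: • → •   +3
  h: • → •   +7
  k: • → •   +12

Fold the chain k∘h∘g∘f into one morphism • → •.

  0 +5≡5 +3≡8 +7≡1 +12≡13  (mod 14)
⟦path⟧: +13

Answer: +13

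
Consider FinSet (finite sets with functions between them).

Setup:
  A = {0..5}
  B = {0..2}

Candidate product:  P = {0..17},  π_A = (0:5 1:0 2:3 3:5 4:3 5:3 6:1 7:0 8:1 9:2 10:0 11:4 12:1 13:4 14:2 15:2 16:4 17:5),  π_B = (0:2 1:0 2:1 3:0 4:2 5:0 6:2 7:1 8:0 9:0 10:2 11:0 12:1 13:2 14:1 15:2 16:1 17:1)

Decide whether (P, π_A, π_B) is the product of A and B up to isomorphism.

|A|·|B| = 6·3 = 18;  |P| = 18
Check the pairing map k ↦ (π_A(k), π_B(k)):
  0 : (5,2)
  1 : (0,0)
  2 : (3,1)
  3 : (5,0)
  4 : (3,2)
  5 : (3,0)
  6 : (1,2)
  7 : (0,1)
  8 : (1,0)
  9 : (2,0)
  10 : (0,2)
  11 : (4,0)
  12 : (1,1)
  13 : (4,2)
  14 : (2,1)
  15 : (2,2)
  16 : (4,1)
  17 : (5,1)
distinct pairs in image: 18 / 18 needed
  → bijection onto A×B; projections well-typed.

Answer: VALID PRODUCT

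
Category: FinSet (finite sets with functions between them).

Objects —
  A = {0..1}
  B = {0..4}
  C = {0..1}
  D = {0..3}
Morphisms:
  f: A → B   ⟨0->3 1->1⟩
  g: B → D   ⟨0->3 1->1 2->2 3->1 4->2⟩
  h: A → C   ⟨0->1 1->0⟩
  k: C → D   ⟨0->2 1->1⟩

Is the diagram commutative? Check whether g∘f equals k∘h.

Along f;g (path 1):
  0 f→3 g→1
  1 f→1 g→1
  result₁ = ⟨0->1 1->1⟩
Along h;k (path 2):
  0 h→1 k→1
  1 h→0 k→2
  result₂ = ⟨0->1 1->2⟩
Equal? differ; not commutative

Answer: DOES NOT COMMUTE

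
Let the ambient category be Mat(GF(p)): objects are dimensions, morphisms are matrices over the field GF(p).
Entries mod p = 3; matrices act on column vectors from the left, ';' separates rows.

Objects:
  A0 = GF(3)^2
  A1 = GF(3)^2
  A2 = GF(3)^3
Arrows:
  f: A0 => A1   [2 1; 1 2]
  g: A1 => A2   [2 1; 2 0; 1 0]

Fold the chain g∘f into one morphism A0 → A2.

Answer: [2 1; 1 2; 2 1]

Trace:
  e0=[1,0] f=>[2,1] g=>[2,1,2]
  e1=[0,1] f=>[1,2] g=>[1,2,1]
result: [2 1; 1 2; 2 1]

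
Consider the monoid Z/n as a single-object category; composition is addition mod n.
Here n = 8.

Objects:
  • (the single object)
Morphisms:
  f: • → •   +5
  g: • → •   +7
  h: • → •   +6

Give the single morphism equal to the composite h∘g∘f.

  0 +5≡5 +7≡4 +6≡2  (mod 8)
result: +2

Answer: +2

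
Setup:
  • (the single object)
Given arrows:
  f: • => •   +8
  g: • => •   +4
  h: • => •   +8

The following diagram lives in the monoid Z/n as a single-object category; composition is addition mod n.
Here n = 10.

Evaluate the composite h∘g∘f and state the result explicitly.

  0 +8≡8 +4≡2 +8≡0  (mod 10)
result: +0

Answer: +0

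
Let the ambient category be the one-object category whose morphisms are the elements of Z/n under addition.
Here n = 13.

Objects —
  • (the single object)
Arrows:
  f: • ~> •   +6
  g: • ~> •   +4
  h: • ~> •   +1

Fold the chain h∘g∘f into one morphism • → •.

  0 +6≡6 +4≡10 +1≡11  (mod 13)
result: +11

Answer: +11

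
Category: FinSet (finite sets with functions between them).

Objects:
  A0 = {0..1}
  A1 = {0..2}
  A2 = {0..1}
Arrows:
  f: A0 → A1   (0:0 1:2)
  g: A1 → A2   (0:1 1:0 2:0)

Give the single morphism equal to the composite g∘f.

  0 f→0 g→1
  1 f→2 g→0
result: (0:1 1:0)

Answer: (0:1 1:0)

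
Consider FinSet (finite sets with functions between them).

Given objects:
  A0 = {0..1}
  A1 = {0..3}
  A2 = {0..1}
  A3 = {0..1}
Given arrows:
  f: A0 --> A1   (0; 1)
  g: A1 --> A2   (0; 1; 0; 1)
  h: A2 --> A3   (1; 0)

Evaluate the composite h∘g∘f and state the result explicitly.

Answer: (1; 0)

Trace:
  0 f-->0 g-->0 h-->1
  1 f-->1 g-->1 h-->0
⟦path⟧: (1; 0)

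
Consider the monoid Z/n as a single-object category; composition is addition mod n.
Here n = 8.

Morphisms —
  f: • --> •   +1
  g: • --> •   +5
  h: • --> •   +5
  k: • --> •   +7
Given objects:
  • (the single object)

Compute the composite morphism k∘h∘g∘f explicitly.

Answer: +2

Derivation:
  0 +1≡1 +5≡6 +5≡3 +7≡2  (mod 8)
composite: +2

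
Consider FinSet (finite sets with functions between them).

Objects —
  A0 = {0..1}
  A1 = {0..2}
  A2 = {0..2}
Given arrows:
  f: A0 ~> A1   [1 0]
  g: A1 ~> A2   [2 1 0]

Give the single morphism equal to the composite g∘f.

  0 f~>1 g~>1
  1 f~>0 g~>2
result: [1 2]

Answer: [1 2]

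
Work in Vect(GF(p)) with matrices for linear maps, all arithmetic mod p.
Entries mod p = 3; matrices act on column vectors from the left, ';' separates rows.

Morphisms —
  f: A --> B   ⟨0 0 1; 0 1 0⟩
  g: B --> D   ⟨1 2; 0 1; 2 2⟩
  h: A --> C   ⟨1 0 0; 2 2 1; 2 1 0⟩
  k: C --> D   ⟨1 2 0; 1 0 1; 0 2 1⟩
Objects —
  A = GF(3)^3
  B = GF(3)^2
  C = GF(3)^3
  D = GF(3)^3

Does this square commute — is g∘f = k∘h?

Answer: DOES NOT COMMUTE

Derivation:
Along f;g (path 1):
  e0=⟨1,0,0⟩ f-->⟨0,0⟩ g-->⟨0,0,0⟩
  e1=⟨0,1,0⟩ f-->⟨0,1⟩ g-->⟨2,1,2⟩
  e2=⟨0,0,1⟩ f-->⟨1,0⟩ g-->⟨1,0,2⟩
  result₁ = ⟨0 2 1; 0 1 0; 0 2 2⟩
Along h;k (path 2):
  e0=⟨1,0,0⟩ h-->⟨1,2,2⟩ k-->⟨2,0,0⟩
  e1=⟨0,1,0⟩ h-->⟨0,2,1⟩ k-->⟨1,1,2⟩
  e2=⟨0,0,1⟩ h-->⟨0,1,0⟩ k-->⟨2,0,2⟩
  result₂ = ⟨2 1 2; 0 1 0; 0 2 2⟩
Equal? distinct morphisms ✗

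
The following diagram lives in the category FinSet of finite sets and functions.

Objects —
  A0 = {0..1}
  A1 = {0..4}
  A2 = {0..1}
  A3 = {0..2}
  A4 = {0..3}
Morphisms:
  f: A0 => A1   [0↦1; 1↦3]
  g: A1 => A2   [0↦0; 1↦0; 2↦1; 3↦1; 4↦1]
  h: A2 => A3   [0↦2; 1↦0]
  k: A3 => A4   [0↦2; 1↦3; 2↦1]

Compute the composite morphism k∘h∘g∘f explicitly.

  0 f=>1 g=>0 h=>2 k=>1
  1 f=>3 g=>1 h=>0 k=>2
composite: [0↦1; 1↦2]

Answer: [0↦1; 1↦2]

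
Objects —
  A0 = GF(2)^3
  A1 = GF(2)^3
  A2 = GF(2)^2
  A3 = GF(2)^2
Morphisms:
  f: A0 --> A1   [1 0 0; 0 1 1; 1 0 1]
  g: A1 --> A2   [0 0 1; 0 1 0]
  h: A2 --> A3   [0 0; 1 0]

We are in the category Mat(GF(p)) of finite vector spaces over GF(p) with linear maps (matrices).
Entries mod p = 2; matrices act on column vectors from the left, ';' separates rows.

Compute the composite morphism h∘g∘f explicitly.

  e0=[1,0,0] f-->[1,0,1] g-->[1,0] h-->[0,1]
  e1=[0,1,0] f-->[0,1,0] g-->[0,1] h-->[0,0]
  e2=[0,0,1] f-->[0,1,1] g-->[1,1] h-->[0,1]
⟦path⟧: [0 0 0; 1 0 1]

Answer: [0 0 0; 1 0 1]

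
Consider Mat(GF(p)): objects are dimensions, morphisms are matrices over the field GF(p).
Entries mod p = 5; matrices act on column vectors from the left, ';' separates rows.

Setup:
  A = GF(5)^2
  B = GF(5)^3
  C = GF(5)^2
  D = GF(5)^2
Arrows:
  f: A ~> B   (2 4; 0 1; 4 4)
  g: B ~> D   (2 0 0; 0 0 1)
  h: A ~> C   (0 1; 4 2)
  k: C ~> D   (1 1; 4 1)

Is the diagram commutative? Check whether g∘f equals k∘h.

Answer: DOES NOT COMMUTE

Derivation:
Path 1 = f;g:
  e0=[1,0] f~>[2,0,4] g~>[4,4]
  e1=[0,1] f~>[4,1,4] g~>[3,4]
  ⟦path⟧₁ = (4 3; 4 4)
Path 2 = h;k:
  e0=[1,0] h~>[0,4] k~>[4,4]
  e1=[0,1] h~>[1,2] k~>[3,1]
  ⟦path⟧₂ = (4 3; 4 1)
Equal? differ; not commutative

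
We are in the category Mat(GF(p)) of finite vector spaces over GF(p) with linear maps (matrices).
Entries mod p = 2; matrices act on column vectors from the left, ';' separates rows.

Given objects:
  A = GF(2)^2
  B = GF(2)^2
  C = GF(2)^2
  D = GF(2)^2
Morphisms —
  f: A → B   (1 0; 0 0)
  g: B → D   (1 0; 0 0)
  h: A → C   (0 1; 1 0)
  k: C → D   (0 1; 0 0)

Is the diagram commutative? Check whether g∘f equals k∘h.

Along f;g (path 1):
  e0=⟨1,0⟩ f→⟨1,0⟩ g→⟨1,0⟩
  e1=⟨0,1⟩ f→⟨0,0⟩ g→⟨0,0⟩
  result₁ = (1 0; 0 0)
Along h;k (path 2):
  e0=⟨1,0⟩ h→⟨0,1⟩ k→⟨1,0⟩
  e1=⟨0,1⟩ h→⟨1,0⟩ k→⟨0,0⟩
  result₂ = (1 0; 0 0)
Equal? same morphism ✓

Answer: COMMUTES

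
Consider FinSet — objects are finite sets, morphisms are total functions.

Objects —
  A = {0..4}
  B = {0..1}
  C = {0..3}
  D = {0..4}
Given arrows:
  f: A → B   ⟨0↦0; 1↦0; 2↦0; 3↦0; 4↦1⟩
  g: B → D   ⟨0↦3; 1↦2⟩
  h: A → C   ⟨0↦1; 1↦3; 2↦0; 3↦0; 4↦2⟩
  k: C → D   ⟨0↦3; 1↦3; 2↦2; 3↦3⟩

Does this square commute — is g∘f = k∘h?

Answer: COMMUTES

Trace:
Along f;g (path 1):
  0 f→0 g→3
  1 f→0 g→3
  2 f→0 g→3
  3 f→0 g→3
  4 f→1 g→2
  result₁ = ⟨0↦3; 1↦3; 2↦3; 3↦3; 4↦2⟩
Along h;k (path 2):
  0 h→1 k→3
  1 h→3 k→3
  2 h→0 k→3
  3 h→0 k→3
  4 h→2 k→2
  result₂ = ⟨0↦3; 1↦3; 2↦3; 3↦3; 4↦2⟩
Equal? same morphism ✓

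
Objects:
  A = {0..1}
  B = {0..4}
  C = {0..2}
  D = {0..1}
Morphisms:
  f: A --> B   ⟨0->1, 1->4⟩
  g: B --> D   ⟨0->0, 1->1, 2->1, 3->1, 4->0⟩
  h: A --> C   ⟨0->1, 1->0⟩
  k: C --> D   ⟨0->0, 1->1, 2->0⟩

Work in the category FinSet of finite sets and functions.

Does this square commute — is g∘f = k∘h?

Answer: COMMUTES

Work:
Path 1 = f;g:
  0 f-->1 g-->1
  1 f-->4 g-->0
  ⟦path⟧₁ = ⟨0->1, 1->0⟩
Path 2 = h;k:
  0 h-->1 k-->1
  1 h-->0 k-->0
  ⟦path⟧₂ = ⟨0->1, 1->0⟩
Equal? same morphism ✓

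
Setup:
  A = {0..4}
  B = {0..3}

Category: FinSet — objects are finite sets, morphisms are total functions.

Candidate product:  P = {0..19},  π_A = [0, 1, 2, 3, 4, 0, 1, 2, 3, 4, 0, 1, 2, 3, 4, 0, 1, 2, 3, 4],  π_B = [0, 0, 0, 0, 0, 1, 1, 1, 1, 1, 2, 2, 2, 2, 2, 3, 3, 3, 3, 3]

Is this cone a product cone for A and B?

Answer: VALID PRODUCT

Derivation:
|A|·|B| = 5·4 = 20;  |P| = 20
Check the pairing map k ↦ (π_A(k), π_B(k)):
  0 : (0,0)
  1 : (1,0)
  2 : (2,0)
  3 : (3,0)
  4 : (4,0)
  5 : (0,1)
  6 : (1,1)
  7 : (2,1)
  8 : (3,1)
  9 : (4,1)
  10 : (0,2)
  11 : (1,2)
  12 : (2,2)
  13 : (3,2)
  14 : (4,2)
  15 : (0,3)
  16 : (1,3)
  17 : (2,3)
  18 : (3,3)
  19 : (4,3)
distinct pairs in image: 20 / 20 needed
  → bijection onto A×B; projections well-typed.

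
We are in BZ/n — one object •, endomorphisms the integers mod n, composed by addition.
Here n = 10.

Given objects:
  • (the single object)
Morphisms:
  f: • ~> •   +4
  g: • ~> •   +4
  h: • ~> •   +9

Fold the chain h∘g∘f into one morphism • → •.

Answer: +7

Trace:
  0 +4≡4 +4≡8 +9≡7  (mod 10)
composite: +7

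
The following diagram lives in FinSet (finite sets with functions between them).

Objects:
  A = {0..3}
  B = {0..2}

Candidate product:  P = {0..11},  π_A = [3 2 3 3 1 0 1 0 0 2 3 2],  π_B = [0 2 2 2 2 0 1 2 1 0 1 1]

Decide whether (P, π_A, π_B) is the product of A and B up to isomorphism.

|A|·|B| = 4·3 = 12;  |P| = 12
Check the pairing map k ↦ (π_A(k), π_B(k)):
  0 : (3,0)
  1 : (2,2)
  2 : (3,2)
  3 : (3,2)  ✗ repeats pair of k=2
  4 : (1,2)
  5 : (0,0)
  6 : (1,1)
  7 : (0,2)
  8 : (0,1)
  9 : (2,0)
  10 : (3,1)
  11 : (2,1)
distinct pairs in image: 11 / 12 needed
  → (3,2) hit at k=2 and k=3

Answer: NOT A VALID PRODUCT — duplicate pair at indices 2,3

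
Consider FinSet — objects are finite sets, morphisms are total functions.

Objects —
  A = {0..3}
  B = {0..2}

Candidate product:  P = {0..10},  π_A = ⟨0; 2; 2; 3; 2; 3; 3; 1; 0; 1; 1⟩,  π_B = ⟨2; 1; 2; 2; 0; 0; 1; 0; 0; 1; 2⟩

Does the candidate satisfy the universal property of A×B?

Answer: NOT A VALID PRODUCT — |P|=11 ≠ |A|·|B|=12

Derivation:
|A|·|B| = 4·3 = 12;  |P| = 11
  → cardinalities differ; no bijection possible.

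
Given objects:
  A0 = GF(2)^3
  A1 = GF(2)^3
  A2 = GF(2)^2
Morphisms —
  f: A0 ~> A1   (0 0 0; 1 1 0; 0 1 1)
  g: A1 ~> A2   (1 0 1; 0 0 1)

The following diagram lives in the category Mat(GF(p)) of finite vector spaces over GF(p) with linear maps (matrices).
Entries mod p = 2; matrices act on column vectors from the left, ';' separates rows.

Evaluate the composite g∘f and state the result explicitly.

  e0=[1,0,0] f~>[0,1,0] g~>[0,0]
  e1=[0,1,0] f~>[0,1,1] g~>[1,1]
  e2=[0,0,1] f~>[0,0,1] g~>[1,1]
result: (0 1 1; 0 1 1)

Answer: (0 1 1; 0 1 1)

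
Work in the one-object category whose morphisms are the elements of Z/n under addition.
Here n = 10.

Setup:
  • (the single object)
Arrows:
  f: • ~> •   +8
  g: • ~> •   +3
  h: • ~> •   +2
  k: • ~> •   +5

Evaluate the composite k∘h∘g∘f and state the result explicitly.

  0 +8≡8 +3≡1 +2≡3 +5≡8  (mod 10)
⟦path⟧: +8

Answer: +8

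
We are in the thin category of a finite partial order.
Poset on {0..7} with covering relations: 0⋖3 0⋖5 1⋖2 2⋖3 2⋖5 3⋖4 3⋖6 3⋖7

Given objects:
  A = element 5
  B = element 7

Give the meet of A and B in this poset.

{x : x⊑A ∧ x⊑B} = {0,1,2}  (A=5, B=7)
  maximal lower bounds 0 and 2 are incomparable: neither 0⊑2 nor 2⊑0
→ no greatest lower bound exists

Answer: NO MEET EXISTS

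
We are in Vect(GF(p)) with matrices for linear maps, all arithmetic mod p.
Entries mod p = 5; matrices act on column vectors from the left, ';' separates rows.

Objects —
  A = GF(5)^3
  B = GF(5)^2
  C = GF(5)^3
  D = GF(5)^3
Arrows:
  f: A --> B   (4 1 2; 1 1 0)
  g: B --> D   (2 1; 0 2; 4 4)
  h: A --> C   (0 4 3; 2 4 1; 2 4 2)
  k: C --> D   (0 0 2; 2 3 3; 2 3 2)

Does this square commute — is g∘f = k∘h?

Along f;g (path 1):
  e0=(1,0,0) f-->(4,1) g-->(4,2,0)
  e1=(0,1,0) f-->(1,1) g-->(3,2,3)
  e2=(0,0,1) f-->(2,0) g-->(4,0,3)
  composite₁ = (4 3 4; 2 2 0; 0 3 3)
Along h;k (path 2):
  e0=(1,0,0) h-->(0,2,2) k-->(4,2,0)
  e1=(0,1,0) h-->(4,4,4) k-->(3,2,3)
  e2=(0,0,1) h-->(3,1,2) k-->(4,0,3)
  composite₂ = (4 3 4; 2 2 0; 0 3 3)
Equal? equal; square commutes

Answer: COMMUTES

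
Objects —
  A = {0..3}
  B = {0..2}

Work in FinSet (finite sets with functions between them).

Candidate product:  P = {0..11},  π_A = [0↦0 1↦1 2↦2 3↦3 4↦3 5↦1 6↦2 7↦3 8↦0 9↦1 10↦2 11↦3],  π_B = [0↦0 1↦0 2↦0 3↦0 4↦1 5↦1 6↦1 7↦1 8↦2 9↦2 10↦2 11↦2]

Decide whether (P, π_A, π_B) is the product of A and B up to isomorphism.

|A|·|B| = 4·3 = 12;  |P| = 12
Check the pairing map k ↦ (π_A(k), π_B(k)):
  0 ↦ (0,0)
  1 ↦ (1,0)
  2 ↦ (2,0)
  3 ↦ (3,0)
  4 ↦ (3,1)
  5 ↦ (1,1)
  6 ↦ (2,1)
  7 ↦ (3,1)  ✗ repeats pair of k=4
  8 ↦ (0,2)
  9 ↦ (1,2)
  10 ↦ (2,2)
  11 ↦ (3,2)
distinct pairs in image: 11 / 12 needed
  → (3,1) hit at k=4 and k=7

Answer: NOT A VALID PRODUCT — duplicate pair at indices 7,4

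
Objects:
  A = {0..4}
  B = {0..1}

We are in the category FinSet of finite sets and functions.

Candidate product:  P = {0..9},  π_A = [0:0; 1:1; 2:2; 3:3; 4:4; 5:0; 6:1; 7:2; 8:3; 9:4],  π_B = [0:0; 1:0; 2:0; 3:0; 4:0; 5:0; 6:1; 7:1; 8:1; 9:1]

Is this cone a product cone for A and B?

Answer: NOT A VALID PRODUCT — duplicate pair at indices 0,5

Trace:
|A|·|B| = 5·2 = 10;  |P| = 10
Check the pairing map k ↦ (π_A(k), π_B(k)):
  0 : (0,0)
  1 : (1,0)
  2 : (2,0)
  3 : (3,0)
  4 : (4,0)
  5 : (0,0)  ✗ repeats pair of k=0
  6 : (1,1)
  7 : (2,1)
  8 : (3,1)
  9 : (4,1)
distinct pairs in image: 9 / 10 needed
  → (0,0) hit at k=0 and k=5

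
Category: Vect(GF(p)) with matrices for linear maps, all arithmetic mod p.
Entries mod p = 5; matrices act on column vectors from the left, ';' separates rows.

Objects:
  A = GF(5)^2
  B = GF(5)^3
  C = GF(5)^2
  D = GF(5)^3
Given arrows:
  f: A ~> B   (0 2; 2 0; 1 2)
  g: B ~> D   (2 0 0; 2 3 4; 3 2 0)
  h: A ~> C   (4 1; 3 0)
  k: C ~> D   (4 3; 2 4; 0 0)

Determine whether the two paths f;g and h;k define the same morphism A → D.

Answer: DOES NOT COMMUTE

Trace:
1) trace f;g:
  e0=⟨1,0⟩ f~>⟨0,2,1⟩ g~>⟨0,0,4⟩
  e1=⟨0,1⟩ f~>⟨2,0,2⟩ g~>⟨4,2,1⟩
  composite₁ = (0 4; 0 2; 4 1)
2) trace h;k:
  e0=⟨1,0⟩ h~>⟨4,3⟩ k~>⟨0,0,0⟩
  e1=⟨0,1⟩ h~>⟨1,0⟩ k~>⟨4,2,0⟩
  composite₂ = (0 4; 0 2; 0 0)
Equal? differ; not commutative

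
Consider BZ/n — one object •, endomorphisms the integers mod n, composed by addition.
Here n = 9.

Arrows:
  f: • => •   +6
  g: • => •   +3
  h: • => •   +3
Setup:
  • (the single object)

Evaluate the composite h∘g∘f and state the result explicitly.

  0 +6≡6 +3≡0 +3≡3  (mod 9)
result: +3

Answer: +3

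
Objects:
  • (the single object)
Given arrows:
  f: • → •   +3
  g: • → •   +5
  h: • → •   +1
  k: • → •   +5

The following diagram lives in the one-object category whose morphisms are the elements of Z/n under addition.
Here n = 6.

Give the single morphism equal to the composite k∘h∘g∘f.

Answer: +2

Work:
  0 +3≡3 +5≡2 +1≡3 +5≡2  (mod 6)
composite: +2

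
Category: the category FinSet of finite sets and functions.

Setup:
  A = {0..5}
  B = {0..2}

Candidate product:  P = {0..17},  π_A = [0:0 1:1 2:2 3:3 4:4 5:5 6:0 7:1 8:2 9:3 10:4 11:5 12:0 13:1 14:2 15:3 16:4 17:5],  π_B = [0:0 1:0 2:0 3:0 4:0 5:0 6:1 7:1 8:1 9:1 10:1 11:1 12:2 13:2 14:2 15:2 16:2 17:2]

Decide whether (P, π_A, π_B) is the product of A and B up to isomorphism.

Answer: VALID PRODUCT

Work:
|A|·|B| = 6·3 = 18;  |P| = 18
Check the pairing map k ↦ (π_A(k), π_B(k)):
  0 : (0,0)
  1 : (1,0)
  2 : (2,0)
  3 : (3,0)
  4 : (4,0)
  5 : (5,0)
  6 : (0,1)
  7 : (1,1)
  8 : (2,1)
  9 : (3,1)
  10 : (4,1)
  11 : (5,1)
  12 : (0,2)
  13 : (1,2)
  14 : (2,2)
  15 : (3,2)
  16 : (4,2)
  17 : (5,2)
distinct pairs in image: 18 / 18 needed
  → bijection onto A×B; projections well-typed.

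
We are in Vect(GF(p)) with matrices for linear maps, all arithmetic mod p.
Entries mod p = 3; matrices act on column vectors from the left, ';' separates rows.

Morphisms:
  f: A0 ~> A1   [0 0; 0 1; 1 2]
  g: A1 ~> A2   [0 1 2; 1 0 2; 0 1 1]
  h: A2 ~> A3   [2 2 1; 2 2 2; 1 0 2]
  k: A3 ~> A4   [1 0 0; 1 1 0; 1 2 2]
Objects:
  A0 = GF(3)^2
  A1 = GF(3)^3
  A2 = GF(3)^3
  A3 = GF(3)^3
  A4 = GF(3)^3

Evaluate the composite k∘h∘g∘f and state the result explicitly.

  e0=⟨1,0⟩ f~>⟨0,0,1⟩ g~>⟨2,2,1⟩ h~>⟨0,1,1⟩ k~>⟨0,1,1⟩
  e1=⟨0,1⟩ f~>⟨0,1,2⟩ g~>⟨2,1,0⟩ h~>⟨0,0,2⟩ k~>⟨0,0,1⟩
result: [0 0; 1 0; 1 1]

Answer: [0 0; 1 0; 1 1]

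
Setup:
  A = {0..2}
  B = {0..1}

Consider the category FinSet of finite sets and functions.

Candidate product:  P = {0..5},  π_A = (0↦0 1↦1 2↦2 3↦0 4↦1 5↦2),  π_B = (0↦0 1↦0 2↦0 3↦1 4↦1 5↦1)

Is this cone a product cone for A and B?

|A|·|B| = 3·2 = 6;  |P| = 6
Check the pairing map k ↦ (π_A(k), π_B(k)):
  0 ↦ (0,0)
  1 ↦ (1,0)
  2 ↦ (2,0)
  3 ↦ (0,1)
  4 ↦ (1,1)
  5 ↦ (2,1)
distinct pairs in image: 6 / 6 needed
  → bijection onto A×B; projections well-typed.

Answer: VALID PRODUCT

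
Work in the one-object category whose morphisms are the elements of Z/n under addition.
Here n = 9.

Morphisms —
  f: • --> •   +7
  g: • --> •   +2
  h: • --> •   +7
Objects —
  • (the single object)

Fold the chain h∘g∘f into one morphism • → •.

Answer: +7

Work:
  0 +7≡7 +2≡0 +7≡7  (mod 9)
composite: +7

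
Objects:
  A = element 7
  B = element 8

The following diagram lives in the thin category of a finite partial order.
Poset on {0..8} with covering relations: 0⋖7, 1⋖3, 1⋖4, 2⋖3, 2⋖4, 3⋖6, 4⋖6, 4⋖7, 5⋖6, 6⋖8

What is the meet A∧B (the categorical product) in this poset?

Answer: A∧B = 4

Derivation:
{x : x≤A ∧ x≤B} = {1,2,4}  (A=7, B=8)
  1 ≤ 4
  2 ≤ 4
  4 ≤ 4
glb = 4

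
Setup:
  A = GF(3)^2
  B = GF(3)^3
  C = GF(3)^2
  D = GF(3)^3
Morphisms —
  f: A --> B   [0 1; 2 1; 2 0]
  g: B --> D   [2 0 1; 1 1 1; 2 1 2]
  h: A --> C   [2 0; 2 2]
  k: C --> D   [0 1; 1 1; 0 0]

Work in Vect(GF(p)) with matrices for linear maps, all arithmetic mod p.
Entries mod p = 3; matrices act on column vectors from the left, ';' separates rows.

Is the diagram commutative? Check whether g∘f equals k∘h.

Answer: COMMUTES

Derivation:
Along f;g (path 1):
  e0=⟨1,0⟩ f-->⟨0,2,2⟩ g-->⟨2,1,0⟩
  e1=⟨0,1⟩ f-->⟨1,1,0⟩ g-->⟨2,2,0⟩
  ⟦path⟧₁ = [2 2; 1 2; 0 0]
Along h;k (path 2):
  e0=⟨1,0⟩ h-->⟨2,2⟩ k-->⟨2,1,0⟩
  e1=⟨0,1⟩ h-->⟨0,2⟩ k-->⟨2,2,0⟩
  ⟦path⟧₂ = [2 2; 1 2; 0 0]
Equal? YES — commutes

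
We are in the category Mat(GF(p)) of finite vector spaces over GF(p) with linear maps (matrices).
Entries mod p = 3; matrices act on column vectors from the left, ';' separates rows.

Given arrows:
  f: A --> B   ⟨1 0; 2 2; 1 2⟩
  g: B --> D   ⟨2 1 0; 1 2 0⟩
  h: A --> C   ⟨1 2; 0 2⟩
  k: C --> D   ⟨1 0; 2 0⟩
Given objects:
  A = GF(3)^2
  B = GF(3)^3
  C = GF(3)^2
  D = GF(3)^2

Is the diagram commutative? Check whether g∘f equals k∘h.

1) trace f;g:
  e0=(1,0) f-->(1,2,1) g-->(1,2)
  e1=(0,1) f-->(0,2,2) g-->(2,1)
  result₁ = ⟨1 2; 2 1⟩
2) trace h;k:
  e0=(1,0) h-->(1,0) k-->(1,2)
  e1=(0,1) h-->(2,2) k-->(2,1)
  result₂ = ⟨1 2; 2 1⟩
Equal? same morphism ✓

Answer: COMMUTES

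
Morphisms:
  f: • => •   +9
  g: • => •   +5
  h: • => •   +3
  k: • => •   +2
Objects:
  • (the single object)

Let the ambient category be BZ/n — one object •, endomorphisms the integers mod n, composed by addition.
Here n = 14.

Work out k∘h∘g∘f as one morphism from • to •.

  0 +9≡9 +5≡0 +3≡3 +2≡5  (mod 14)
⟦path⟧: +5

Answer: +5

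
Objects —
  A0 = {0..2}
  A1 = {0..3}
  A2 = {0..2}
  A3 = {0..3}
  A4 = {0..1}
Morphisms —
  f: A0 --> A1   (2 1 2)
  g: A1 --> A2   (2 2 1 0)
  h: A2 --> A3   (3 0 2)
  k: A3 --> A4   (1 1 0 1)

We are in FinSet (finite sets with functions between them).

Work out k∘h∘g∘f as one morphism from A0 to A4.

  0 f-->2 g-->1 h-->0 k-->1
  1 f-->1 g-->2 h-->2 k-->0
  2 f-->2 g-->1 h-->0 k-->1
composite: (1 0 1)

Answer: (1 0 1)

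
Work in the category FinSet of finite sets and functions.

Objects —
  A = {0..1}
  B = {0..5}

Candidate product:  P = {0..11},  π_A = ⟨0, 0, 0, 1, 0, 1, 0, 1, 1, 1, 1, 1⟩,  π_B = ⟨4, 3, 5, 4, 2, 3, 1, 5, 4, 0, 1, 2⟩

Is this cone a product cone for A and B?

Answer: NOT A VALID PRODUCT — duplicate pair at indices 8,3

Trace:
|A|·|B| = 2·6 = 12;  |P| = 12
Check the pairing map k ↦ (π_A(k), π_B(k)):
  0 -> (0,4)
  1 -> (0,3)
  2 -> (0,5)
  3 -> (1,4)
  4 -> (0,2)
  5 -> (1,3)
  6 -> (0,1)
  7 -> (1,5)
  8 -> (1,4)  ✗ repeats pair of k=3
  9 -> (1,0)
  10 -> (1,1)
  11 -> (1,2)
distinct pairs in image: 11 / 12 needed
  → (1,4) hit at k=3 and k=8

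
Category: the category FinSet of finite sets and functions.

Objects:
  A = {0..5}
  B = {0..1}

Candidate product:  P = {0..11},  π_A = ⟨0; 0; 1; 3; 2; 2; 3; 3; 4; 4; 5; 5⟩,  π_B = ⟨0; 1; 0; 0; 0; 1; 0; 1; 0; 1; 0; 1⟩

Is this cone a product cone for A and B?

|A|·|B| = 6·2 = 12;  |P| = 12
Check the pairing map k ↦ (π_A(k), π_B(k)):
  0 : (0,0)
  1 : (0,1)
  2 : (1,0)
  3 : (3,0)
  4 : (2,0)
  5 : (2,1)
  6 : (3,0)  ✗ repeats pair of k=3
  7 : (3,1)
  8 : (4,0)
  9 : (4,1)
  10 : (5,0)
  11 : (5,1)
distinct pairs in image: 11 / 12 needed
  → (3,0) hit at k=3 and k=6

Answer: NOT A VALID PRODUCT — duplicate pair at indices 6,3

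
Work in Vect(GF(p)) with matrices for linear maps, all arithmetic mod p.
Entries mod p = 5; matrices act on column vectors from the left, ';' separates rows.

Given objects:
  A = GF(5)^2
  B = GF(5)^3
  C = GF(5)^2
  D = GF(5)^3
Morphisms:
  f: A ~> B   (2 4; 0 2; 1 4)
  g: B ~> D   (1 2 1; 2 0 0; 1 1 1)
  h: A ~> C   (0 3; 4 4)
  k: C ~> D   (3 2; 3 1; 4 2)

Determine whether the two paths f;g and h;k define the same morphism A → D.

Answer: COMMUTES

Work:
Path 1 = f;g:
  e0=⟨1,0⟩ f~>⟨2,0,1⟩ g~>⟨3,4,3⟩
  e1=⟨0,1⟩ f~>⟨4,2,4⟩ g~>⟨2,3,0⟩
  ⟦path⟧₁ = (3 2; 4 3; 3 0)
Path 2 = h;k:
  e0=⟨1,0⟩ h~>⟨0,4⟩ k~>⟨3,4,3⟩
  e1=⟨0,1⟩ h~>⟨3,4⟩ k~>⟨2,3,0⟩
  ⟦path⟧₂ = (3 2; 4 3; 3 0)
Equal? YES — commutes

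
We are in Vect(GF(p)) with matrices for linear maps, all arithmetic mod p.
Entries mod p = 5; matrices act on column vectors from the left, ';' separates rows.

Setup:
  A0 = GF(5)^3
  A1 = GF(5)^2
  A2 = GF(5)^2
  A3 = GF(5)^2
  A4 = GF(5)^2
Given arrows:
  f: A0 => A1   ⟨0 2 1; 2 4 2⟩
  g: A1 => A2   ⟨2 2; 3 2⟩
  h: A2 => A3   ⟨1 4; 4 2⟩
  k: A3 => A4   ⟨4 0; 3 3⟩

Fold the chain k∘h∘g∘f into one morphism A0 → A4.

  e0=[1,0,0] f=>[0,2] g=>[4,4] h=>[0,4] k=>[0,2]
  e1=[0,1,0] f=>[2,4] g=>[2,4] h=>[3,1] k=>[2,2]
  e2=[0,0,1] f=>[1,2] g=>[1,2] h=>[4,3] k=>[1,1]
⟦path⟧: ⟨0 2 1; 2 2 1⟩

Answer: ⟨0 2 1; 2 2 1⟩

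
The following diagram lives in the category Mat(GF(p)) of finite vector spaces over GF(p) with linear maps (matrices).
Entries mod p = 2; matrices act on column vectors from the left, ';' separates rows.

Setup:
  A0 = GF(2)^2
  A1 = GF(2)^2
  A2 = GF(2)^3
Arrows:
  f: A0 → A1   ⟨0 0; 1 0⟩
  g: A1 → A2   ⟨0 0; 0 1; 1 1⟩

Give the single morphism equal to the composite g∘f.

  e0=[1,0] f→[0,1] g→[0,1,1]
  e1=[0,1] f→[0,0] g→[0,0,0]
composite: ⟨0 0; 1 0; 1 0⟩

Answer: ⟨0 0; 1 0; 1 0⟩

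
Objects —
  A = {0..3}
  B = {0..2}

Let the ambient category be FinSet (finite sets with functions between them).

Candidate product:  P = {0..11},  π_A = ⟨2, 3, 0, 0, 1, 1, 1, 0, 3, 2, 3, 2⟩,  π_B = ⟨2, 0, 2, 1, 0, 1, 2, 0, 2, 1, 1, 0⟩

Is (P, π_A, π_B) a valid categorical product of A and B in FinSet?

Answer: VALID PRODUCT

Derivation:
|A|·|B| = 4·3 = 12;  |P| = 12
Check the pairing map k ↦ (π_A(k), π_B(k)):
  0 -> (2,2)
  1 -> (3,0)
  2 -> (0,2)
  3 -> (0,1)
  4 -> (1,0)
  5 -> (1,1)
  6 -> (1,2)
  7 -> (0,0)
  8 -> (3,2)
  9 -> (2,1)
  10 -> (3,1)
  11 -> (2,0)
distinct pairs in image: 12 / 12 needed
  → bijection onto A×B; projections well-typed.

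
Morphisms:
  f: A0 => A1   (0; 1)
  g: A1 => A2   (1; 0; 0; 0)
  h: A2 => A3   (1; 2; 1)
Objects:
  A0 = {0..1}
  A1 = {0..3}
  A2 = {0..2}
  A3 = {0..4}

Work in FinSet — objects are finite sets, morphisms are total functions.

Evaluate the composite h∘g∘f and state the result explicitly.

Answer: (2; 1)

Work:
  0 f=>0 g=>1 h=>2
  1 f=>1 g=>0 h=>1
result: (2; 1)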